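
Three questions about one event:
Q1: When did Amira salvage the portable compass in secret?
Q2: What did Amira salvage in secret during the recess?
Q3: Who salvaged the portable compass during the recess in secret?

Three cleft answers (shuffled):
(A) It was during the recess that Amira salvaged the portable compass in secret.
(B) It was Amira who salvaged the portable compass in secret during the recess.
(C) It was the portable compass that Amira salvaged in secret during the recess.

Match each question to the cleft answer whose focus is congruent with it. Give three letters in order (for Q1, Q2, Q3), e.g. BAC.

Q1 asks about the time; cleft (A) focuses "during the recess", which is the time — so Q1 → A.
Q2 asks about the direct object; cleft (C) focuses "the portable compass", which is the direct object — so Q2 → C.
Q3 asks about the subject (agent); cleft (B) focuses "Amira", which is the subject (agent) — so Q3 → B.
Mapping: Q1→A, Q2→C, Q3→B.

ACB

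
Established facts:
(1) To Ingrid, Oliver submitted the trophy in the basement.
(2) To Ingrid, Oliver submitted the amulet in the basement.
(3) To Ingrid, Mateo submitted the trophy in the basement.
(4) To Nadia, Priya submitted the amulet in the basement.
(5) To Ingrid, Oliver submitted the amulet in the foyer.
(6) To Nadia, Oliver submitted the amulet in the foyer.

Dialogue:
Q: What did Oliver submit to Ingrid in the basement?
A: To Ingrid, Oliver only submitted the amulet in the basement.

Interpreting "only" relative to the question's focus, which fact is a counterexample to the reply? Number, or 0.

1

The question "What did ...?" targets the thing, so in the reply the focus falls on "the amulet".
"Only" then excludes alternative things while the background — same agent, recipient, setting (Oliver / Ingrid / in the basement) — is held fixed.
Fact (1) shares the background with a different thing (the trophy) — counterexample.
(Fact (5) would refute a reading with focus on the setting — but that is not what the question asks.)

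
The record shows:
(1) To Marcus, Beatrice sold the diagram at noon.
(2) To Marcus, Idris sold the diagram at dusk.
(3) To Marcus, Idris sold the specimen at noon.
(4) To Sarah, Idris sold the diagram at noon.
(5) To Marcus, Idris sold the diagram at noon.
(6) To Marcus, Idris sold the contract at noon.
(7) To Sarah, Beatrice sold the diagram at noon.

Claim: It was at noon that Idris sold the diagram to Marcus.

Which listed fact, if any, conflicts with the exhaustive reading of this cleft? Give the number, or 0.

Focus of the cleft: "at noon" (the setting). Presupposed background: agent = Idris, thing = the diagram, recipient = Marcus.
The exhaustive reading says no other setting fits that background.
Fact (2) shares the background but with setting = at dusk; exhaustivity is violated.

2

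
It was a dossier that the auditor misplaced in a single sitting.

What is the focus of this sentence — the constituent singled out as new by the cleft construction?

In an it-cleft "It was X that/who ...", the clefted constituent X is the focus; the that/who-clause expresses the presupposed open proposition.
Here the focus is "a dossier". The backgrounded (presupposed) material includes "the auditor" and "in a single sitting".

a dossier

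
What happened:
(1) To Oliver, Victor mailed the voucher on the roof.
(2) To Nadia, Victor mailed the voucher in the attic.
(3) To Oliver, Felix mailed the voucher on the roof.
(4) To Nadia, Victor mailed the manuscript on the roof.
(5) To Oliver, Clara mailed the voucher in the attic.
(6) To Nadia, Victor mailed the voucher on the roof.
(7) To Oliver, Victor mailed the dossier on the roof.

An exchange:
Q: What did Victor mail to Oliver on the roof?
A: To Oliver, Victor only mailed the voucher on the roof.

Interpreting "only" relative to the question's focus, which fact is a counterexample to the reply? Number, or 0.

7

Answering "What did ...?" puts focus on the thing — here, "the voucher".
So "only" ranges over things; the rest (same agent, recipient, setting (Victor / Oliver / on the roof)) is presupposed.
Fact (7) shares the background with a different thing (the dossier) — counterexample.
(Fact (6) would refute a reading with focus on the recipient — but that is not what the question asks.)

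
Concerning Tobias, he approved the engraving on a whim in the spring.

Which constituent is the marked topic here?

Tobias

The construction explicitly marks "Tobias" as what the sentence is about — the topic.
The remainder of the clause is the comment (what is said about the topic).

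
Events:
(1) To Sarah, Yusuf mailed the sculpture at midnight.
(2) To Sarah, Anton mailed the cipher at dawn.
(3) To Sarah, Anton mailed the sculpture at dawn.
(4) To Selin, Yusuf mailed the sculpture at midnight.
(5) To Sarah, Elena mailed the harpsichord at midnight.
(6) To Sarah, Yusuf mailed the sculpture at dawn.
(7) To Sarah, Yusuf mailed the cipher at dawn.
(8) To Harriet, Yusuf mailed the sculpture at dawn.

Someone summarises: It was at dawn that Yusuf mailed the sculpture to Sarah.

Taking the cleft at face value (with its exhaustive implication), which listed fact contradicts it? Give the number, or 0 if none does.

The cleft puts "at dawn" in focus and presupposes the open proposition with Yusuf as agent and the sculpture as thing and Sarah as recipient.
The exhaustive reading says no other setting fits that background.
Fact (1) shares the background but with setting = at midnight; exhaustivity is violated.

1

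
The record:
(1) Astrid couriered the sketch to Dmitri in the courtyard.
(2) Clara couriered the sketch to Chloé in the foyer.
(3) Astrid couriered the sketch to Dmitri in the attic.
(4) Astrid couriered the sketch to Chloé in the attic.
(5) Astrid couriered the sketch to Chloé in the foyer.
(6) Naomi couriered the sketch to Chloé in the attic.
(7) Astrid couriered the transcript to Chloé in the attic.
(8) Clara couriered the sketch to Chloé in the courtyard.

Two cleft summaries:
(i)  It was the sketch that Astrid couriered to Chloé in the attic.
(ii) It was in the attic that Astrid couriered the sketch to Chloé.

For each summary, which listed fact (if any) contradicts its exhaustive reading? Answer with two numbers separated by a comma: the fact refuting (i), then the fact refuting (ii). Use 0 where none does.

(i): focus "the sketch". Looking for same agent, recipient, setting (Astrid / Chloé / in the attic) with some other thing — fact (7) has the transcript there. Refuted.
(ii): focus "in the attic". Looking for same agent, thing, recipient (Astrid / the sketch / Chloé) with some other setting — fact (5) has in the foyer there. Refuted.

7, 5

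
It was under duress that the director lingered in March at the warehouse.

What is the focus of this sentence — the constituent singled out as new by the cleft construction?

In an it-cleft "It was X that/who ...", the clefted constituent X is the focus; the that/who-clause expresses the presupposed open proposition.
Here the focus is "under duress". The backgrounded (presupposed) material includes "the director", "at the warehouse" and "in March".

under duress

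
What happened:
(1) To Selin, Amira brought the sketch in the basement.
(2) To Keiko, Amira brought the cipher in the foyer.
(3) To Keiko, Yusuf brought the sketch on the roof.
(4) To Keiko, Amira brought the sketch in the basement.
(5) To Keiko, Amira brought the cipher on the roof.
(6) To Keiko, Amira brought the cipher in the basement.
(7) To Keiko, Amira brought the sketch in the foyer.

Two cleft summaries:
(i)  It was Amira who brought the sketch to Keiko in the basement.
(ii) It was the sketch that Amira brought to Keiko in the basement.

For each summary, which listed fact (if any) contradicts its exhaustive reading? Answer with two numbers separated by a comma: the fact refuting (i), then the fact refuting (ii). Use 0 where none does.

0, 6

(i): focus "Amira". No fact shares same thing, recipient, setting (the sketch / Keiko / in the basement) with a different agent. 0.
(ii): focus "the sketch". Looking for same agent, recipient, setting (Amira / Keiko / in the basement) with some other thing — fact (6) has the cipher there. Refuted.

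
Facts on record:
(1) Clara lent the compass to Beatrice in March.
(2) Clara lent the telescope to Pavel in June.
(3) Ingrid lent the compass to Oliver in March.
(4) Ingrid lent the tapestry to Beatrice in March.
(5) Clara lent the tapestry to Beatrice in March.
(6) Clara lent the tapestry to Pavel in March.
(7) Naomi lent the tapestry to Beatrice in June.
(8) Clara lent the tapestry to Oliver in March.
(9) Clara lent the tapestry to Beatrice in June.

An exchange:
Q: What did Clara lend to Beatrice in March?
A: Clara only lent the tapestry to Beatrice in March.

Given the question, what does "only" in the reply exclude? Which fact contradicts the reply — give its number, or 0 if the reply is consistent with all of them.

1

The question "What did ...?" targets the thing, so in the reply the focus falls on "the tapestry".
"Only" then excludes alternative things while the background — agent = Clara, recipient = Beatrice, setting = in March — is held fixed.
Fact (1) shares the background with a different thing (the compass) — counterexample.
(Fact (6) would refute a reading with focus on the recipient — but that is not what the question asks.)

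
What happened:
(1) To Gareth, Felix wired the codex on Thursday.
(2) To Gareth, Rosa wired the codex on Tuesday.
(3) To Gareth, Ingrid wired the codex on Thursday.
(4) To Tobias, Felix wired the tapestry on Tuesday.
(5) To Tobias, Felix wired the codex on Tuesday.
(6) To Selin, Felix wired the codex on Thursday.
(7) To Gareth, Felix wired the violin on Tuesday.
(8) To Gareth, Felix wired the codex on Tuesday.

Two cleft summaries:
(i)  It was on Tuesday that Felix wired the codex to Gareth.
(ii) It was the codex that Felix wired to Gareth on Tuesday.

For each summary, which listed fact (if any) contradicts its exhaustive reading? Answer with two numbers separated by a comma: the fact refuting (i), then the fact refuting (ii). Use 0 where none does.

1, 7

Summary (i) focuses "on Tuesday" (the setting); background Felix as agent and the codex as thing and Gareth as recipient. Fact (1) matches that background with setting = on Thursday — refutes (i).
Summary (ii) focuses "the codex" (the thing); background Felix as agent and Gareth as recipient and on Tuesday as setting. Fact (7) matches that background with thing = the violin — refutes (ii).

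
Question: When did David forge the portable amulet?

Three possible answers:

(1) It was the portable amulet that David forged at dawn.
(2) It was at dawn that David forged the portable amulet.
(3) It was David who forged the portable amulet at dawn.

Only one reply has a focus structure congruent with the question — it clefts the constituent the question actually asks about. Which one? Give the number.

2

The question word "when" targets the time.
Option (1) clefts "the portable amulet" — the direct object, not what was asked.
Option (2) clefts "at dawn" — that matches what the question asks about.
Option (3) clefts "David" — the subject (agent), not what was asked.
So the congruent reply is (2).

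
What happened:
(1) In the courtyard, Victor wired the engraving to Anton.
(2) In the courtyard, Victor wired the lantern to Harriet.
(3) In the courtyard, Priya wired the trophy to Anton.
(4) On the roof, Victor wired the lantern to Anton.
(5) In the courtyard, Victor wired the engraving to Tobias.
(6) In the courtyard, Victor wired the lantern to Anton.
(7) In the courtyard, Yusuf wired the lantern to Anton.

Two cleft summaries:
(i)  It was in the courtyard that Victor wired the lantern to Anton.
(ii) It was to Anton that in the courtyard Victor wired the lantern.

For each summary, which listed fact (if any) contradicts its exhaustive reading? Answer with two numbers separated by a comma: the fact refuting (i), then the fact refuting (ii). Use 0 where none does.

(i): focus "in the courtyard". Looking for agent = Victor, thing = the lantern, recipient = Anton with some other setting — fact (4) has on the roof there. Refuted.
(ii): focus "Anton". Looking for agent = Victor, thing = the lantern, setting = in the courtyard with some other recipient — fact (2) has Harriet there. Refuted.

4, 2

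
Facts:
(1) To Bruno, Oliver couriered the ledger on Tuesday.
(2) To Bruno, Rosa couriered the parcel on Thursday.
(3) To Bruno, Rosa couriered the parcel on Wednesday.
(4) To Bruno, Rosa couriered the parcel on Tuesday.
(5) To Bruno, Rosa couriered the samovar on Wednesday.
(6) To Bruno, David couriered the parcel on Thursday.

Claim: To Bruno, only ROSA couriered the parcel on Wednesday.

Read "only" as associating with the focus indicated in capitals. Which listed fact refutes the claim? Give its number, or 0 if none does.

0

Focus (in capitals) is "Rosa" — the agent. "Only" excludes alternative agents while holding fixed thing = the parcel, recipient = Bruno, setting = on Wednesday.
Every other fact changes something in the background, not just the agent. Nothing refutes the claim.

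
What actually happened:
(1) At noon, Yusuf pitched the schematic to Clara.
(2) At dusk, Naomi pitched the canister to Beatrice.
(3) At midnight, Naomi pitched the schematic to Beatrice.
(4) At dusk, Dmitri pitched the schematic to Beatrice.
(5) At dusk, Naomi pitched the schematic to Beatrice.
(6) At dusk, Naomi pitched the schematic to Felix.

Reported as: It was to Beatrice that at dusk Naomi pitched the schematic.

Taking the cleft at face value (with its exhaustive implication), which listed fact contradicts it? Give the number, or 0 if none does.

6

Focus of the cleft: "Beatrice" (the recipient). Presupposed background: Naomi as agent and the schematic as thing and at dusk as setting.
Exhaustivity: Beatrice is the only recipient satisfying that background.
But fact (6) also has Naomi as agent and the schematic as thing and at dusk as setting, with recipient = Felix — so the exhaustive reading fails.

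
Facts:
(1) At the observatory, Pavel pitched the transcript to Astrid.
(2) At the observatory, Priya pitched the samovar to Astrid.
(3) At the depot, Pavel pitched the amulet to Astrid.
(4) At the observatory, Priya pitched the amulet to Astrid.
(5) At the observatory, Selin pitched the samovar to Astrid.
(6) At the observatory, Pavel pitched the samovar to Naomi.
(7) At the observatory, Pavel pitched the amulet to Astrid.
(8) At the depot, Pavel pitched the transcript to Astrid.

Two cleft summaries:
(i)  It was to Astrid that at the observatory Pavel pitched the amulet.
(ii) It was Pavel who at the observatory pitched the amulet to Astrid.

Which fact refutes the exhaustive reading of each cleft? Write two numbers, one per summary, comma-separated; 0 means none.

Summary (i) focuses "Astrid" (the recipient); background same agent, thing, setting (Pavel / the amulet / at the observatory). No fact matches that background with a different recipient, so 0.
Summary (ii) focuses "Pavel" (the agent); background same thing, recipient, setting (the amulet / Astrid / at the observatory). Fact (4) matches that background with agent = Priya — refutes (ii).

0, 4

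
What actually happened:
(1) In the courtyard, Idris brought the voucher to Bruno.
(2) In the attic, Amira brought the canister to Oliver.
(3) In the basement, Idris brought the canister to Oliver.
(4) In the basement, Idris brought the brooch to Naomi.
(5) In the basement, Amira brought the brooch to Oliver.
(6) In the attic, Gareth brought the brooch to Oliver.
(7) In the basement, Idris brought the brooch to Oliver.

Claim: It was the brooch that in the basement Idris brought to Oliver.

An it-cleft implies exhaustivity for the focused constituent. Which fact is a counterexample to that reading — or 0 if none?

3

Focus of the cleft: "the brooch" (the thing). Presupposed background: agent = Idris, recipient = Oliver, setting = in the basement.
The exhaustive reading says no other thing fits that background.
But fact (3) also has agent = Idris, recipient = Oliver, setting = in the basement, with thing = the canister — so the exhaustive reading fails.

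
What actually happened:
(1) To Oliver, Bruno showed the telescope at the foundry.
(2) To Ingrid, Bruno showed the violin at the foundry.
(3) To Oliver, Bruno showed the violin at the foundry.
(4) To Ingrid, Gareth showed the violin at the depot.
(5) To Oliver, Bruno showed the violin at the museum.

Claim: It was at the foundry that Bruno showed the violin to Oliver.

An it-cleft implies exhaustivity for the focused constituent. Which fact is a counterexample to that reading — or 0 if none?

5

Focus of the cleft: "at the foundry" (the setting). Presupposed background: Bruno as agent and the violin as thing and Oliver as recipient.
Exhaustivity: at the foundry is the only setting satisfying that background.
Fact (5) shares the background but with setting = at the museum; exhaustivity is violated.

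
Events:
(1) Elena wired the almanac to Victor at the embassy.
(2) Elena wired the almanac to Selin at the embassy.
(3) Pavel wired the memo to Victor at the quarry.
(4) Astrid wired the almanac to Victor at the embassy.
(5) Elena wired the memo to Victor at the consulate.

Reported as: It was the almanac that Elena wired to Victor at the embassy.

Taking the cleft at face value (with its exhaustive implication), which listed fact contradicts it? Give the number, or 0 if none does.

0

The cleft puts "the almanac" in focus and presupposes the open proposition with Elena as agent and Victor as recipient and at the embassy as setting.
Exhaustivity: the almanac is the only thing satisfying that background.
Every other fact differs from the presupposition on some backgrounded slot, so none challenges the exhaustivity.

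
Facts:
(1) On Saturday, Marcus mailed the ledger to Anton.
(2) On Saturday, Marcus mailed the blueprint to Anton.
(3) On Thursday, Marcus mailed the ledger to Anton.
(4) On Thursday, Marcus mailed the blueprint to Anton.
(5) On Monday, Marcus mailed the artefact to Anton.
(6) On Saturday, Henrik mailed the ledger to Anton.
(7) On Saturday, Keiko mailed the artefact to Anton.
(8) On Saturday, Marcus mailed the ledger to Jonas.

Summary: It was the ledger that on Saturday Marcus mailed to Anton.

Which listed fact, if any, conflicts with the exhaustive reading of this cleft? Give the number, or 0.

Focus of the cleft: "the ledger" (the thing). Presupposed background: Marcus as agent and Anton as recipient and on Saturday as setting.
The exhaustive reading says no other thing fits that background.
But fact (2) also has Marcus as agent and Anton as recipient and on Saturday as setting, with thing = the blueprint — so the exhaustive reading fails.

2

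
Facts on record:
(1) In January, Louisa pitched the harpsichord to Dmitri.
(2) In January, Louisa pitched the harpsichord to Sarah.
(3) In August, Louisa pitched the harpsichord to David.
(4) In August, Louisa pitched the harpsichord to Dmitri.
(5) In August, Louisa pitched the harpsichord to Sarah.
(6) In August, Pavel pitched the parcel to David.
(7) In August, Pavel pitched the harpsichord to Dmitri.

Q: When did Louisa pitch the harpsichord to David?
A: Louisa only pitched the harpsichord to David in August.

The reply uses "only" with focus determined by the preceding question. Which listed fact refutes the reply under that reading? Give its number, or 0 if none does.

0

The question "When did ...?" targets the setting, so in the reply the focus falls on "in August".
"Only" then excludes alternative settings while the background — agent = Louisa, thing = the harpsichord, recipient = David — is held fixed.
No fact keeps agent = Louisa, thing = the harpsichord, recipient = David while changing the setting; every other fact differs on something backgrounded. The reply stands.
(Fact (4) would refute a reading with focus on the recipient — but that is not what the question asks.)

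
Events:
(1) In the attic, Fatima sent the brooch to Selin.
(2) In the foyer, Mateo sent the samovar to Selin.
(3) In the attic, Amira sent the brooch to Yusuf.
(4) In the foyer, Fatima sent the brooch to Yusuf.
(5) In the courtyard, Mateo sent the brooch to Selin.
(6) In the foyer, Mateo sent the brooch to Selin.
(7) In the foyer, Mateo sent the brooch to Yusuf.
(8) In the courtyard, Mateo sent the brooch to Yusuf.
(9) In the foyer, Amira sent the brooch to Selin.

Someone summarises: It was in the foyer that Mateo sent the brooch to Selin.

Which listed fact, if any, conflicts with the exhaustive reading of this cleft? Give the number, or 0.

Focus of the cleft: "in the foyer" (the setting). Presupposed background: agent = Mateo, thing = the brooch, recipient = Selin.
The exhaustive reading says no other setting fits that background.
But fact (5) also has agent = Mateo, thing = the brooch, recipient = Selin, with setting = in the courtyard — so the exhaustive reading fails.

5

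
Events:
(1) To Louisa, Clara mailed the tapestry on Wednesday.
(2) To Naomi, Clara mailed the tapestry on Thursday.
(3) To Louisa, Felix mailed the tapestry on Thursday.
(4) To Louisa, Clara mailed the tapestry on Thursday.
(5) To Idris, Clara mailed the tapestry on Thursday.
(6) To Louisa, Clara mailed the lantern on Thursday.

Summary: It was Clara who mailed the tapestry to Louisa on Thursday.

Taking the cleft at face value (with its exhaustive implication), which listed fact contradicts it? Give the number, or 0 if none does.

3

The cleft puts "Clara" in focus and presupposes the open proposition with same thing, recipient, setting (the tapestry / Louisa / on Thursday).
Exhaustivity: Clara is the only agent satisfying that background.
But fact (3) also has same thing, recipient, setting (the tapestry / Louisa / on Thursday), with agent = Felix — so the exhaustive reading fails.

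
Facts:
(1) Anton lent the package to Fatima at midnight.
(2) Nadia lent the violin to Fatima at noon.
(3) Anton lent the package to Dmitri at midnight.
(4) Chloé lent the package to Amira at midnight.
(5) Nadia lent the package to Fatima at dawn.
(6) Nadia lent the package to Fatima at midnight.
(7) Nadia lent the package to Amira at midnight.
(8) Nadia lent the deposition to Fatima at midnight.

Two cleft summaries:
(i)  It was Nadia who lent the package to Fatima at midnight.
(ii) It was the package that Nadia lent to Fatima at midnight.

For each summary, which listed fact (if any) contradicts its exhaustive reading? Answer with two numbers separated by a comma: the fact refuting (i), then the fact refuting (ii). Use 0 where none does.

(i): focus "Nadia". Looking for thing = the package, recipient = Fatima, setting = at midnight with some other agent — fact (1) has Anton there. Refuted.
(ii): focus "the package". Looking for agent = Nadia, recipient = Fatima, setting = at midnight with some other thing — fact (8) has the deposition there. Refuted.

1, 8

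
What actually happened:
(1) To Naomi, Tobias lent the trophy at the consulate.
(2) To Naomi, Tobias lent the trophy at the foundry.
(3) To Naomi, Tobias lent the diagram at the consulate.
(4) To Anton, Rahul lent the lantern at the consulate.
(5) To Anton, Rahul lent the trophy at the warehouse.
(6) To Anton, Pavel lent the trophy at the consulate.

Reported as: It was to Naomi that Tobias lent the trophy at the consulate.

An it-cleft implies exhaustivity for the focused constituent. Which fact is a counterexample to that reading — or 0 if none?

0

The cleft puts "Naomi" in focus and presupposes the open proposition with agent = Tobias, thing = the trophy, setting = at the consulate.
The exhaustive reading says no other recipient fits that background.
Every other fact differs from the presupposition on some backgrounded slot, so none challenges the exhaustivity.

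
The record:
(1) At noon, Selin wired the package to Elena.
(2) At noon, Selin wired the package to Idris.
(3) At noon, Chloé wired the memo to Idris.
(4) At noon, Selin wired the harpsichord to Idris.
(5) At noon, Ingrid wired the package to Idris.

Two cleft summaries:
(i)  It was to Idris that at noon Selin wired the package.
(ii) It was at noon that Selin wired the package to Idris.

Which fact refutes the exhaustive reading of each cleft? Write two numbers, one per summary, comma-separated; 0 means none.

Summary (i) focuses "Idris" (the recipient); background agent = Selin, thing = the package, setting = at noon. Fact (1) matches that background with recipient = Elena — refutes (i).
Summary (ii) focuses "at noon" (the setting); background agent = Selin, thing = the package, recipient = Idris. No fact matches that background with a different setting, so 0.

1, 0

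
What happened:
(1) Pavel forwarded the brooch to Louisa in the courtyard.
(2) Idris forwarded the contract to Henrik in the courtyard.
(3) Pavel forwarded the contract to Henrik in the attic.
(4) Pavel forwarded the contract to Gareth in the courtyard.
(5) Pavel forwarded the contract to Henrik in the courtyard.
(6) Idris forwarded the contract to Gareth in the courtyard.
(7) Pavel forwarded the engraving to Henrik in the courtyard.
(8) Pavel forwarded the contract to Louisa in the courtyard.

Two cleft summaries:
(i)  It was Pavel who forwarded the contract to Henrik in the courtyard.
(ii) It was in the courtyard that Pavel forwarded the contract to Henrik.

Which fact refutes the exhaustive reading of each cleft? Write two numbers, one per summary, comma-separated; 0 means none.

2, 3

Summary (i) focuses "Pavel" (the agent); background thing = the contract, recipient = Henrik, setting = in the courtyard. Fact (2) matches that background with agent = Idris — refutes (i).
Summary (ii) focuses "in the courtyard" (the setting); background agent = Pavel, thing = the contract, recipient = Henrik. Fact (3) matches that background with setting = in the attic — refutes (ii).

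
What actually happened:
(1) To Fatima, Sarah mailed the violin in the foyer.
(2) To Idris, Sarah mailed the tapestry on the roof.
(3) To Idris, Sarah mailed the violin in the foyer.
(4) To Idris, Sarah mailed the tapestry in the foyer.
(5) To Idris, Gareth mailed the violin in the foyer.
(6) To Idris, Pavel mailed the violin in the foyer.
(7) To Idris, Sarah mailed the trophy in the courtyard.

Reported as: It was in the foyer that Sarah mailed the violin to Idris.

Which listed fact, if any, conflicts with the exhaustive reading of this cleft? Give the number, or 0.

Focus of the cleft: "in the foyer" (the setting). Presupposed background: agent = Sarah, thing = the violin, recipient = Idris.
Exhaustivity: in the foyer is the only setting satisfying that background.
Every other fact differs from the presupposition on some backgrounded slot, so none challenges the exhaustivity.

0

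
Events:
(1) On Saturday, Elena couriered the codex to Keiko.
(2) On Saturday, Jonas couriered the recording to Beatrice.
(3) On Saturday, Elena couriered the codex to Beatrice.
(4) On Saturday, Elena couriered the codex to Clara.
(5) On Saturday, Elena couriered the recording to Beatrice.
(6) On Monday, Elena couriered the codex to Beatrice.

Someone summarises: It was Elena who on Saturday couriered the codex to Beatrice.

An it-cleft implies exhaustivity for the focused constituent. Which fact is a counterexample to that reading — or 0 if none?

0

The cleft puts "Elena" in focus and presupposes the open proposition with thing = the codex, recipient = Beatrice, setting = on Saturday.
The exhaustive reading says no other agent fits that background.
Every other fact differs from the presupposition on some backgrounded slot, so none challenges the exhaustivity.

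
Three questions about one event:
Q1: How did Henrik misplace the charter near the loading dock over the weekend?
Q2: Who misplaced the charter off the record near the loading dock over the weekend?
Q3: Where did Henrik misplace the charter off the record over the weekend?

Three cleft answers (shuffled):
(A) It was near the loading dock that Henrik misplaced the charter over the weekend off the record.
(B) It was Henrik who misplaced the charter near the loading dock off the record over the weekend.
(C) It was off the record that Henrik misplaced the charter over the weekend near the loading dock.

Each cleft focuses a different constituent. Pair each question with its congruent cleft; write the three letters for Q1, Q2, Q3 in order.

CBA

Q1 asks about the manner; cleft (C) focuses "off the record", which is the manner — so Q1 → C.
Q2 asks about the subject (agent); cleft (B) focuses "Henrik", which is the subject (agent) — so Q2 → B.
Q3 asks about the location; cleft (A) focuses "near the loading dock", which is the location — so Q3 → A.
Mapping: Q1→C, Q2→B, Q3→A.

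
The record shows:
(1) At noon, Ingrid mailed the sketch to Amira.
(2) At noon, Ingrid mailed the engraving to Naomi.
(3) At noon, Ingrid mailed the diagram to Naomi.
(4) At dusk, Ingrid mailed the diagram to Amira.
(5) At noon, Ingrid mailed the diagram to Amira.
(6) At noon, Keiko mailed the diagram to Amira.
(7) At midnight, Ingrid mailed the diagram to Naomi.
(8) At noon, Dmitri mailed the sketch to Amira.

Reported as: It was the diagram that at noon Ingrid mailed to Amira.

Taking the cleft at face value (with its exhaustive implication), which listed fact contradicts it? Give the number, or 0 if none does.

1

Focus of the cleft: "the diagram" (the thing). Presupposed background: Ingrid as agent and Amira as recipient and at noon as setting.
The exhaustive reading says no other thing fits that background.
Fact (1) shares the background but with thing = the sketch; exhaustivity is violated.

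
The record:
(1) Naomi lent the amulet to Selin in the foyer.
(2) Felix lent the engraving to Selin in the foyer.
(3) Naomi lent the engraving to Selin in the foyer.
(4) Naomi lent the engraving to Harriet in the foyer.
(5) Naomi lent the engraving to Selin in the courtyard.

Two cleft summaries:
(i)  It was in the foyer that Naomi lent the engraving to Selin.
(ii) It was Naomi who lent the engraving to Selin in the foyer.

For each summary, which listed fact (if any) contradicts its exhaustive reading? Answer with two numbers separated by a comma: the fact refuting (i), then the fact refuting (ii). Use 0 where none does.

5, 2

(i): focus "in the foyer". Looking for Naomi as agent and the engraving as thing and Selin as recipient with some other setting — fact (5) has in the courtyard there. Refuted.
(ii): focus "Naomi". Looking for the engraving as thing and Selin as recipient and in the foyer as setting with some other agent — fact (2) has Felix there. Refuted.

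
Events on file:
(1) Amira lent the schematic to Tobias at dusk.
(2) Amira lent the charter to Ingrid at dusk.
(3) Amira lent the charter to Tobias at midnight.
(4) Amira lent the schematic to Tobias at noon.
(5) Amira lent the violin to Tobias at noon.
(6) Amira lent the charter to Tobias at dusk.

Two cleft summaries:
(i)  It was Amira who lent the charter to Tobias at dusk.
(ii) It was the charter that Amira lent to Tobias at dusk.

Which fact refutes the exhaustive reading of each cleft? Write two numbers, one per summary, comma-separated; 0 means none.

Summary (i) focuses "Amira" (the agent); background thing = the charter, recipient = Tobias, setting = at dusk. No fact matches that background with a different agent, so 0.
Summary (ii) focuses "the charter" (the thing); background agent = Amira, recipient = Tobias, setting = at dusk. Fact (1) matches that background with thing = the schematic — refutes (ii).

0, 1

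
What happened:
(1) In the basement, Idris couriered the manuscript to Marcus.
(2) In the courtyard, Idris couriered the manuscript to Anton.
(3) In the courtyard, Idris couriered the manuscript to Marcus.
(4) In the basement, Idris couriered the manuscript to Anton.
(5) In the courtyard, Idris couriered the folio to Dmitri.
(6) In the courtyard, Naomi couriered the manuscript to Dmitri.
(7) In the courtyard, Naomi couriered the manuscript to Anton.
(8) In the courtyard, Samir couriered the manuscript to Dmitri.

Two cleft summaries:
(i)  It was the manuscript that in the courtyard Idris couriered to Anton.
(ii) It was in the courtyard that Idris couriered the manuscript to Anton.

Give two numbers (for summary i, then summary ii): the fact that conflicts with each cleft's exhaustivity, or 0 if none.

Summary (i) focuses "the manuscript" (the thing); background same agent, recipient, setting (Idris / Anton / in the courtyard). No fact matches that background with a different thing, so 0.
Summary (ii) focuses "in the courtyard" (the setting); background same agent, thing, recipient (Idris / the manuscript / Anton). Fact (4) matches that background with setting = in the basement — refutes (ii).

0, 4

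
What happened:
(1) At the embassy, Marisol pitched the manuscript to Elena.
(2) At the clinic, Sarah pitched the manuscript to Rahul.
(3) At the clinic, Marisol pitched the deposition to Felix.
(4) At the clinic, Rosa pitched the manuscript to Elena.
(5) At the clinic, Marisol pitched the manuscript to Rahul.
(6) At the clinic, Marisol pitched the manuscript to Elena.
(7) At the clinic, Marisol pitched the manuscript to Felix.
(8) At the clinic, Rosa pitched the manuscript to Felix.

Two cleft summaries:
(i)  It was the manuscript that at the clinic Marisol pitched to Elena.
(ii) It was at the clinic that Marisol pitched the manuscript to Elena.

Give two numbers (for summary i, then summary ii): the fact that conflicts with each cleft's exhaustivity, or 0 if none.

(i): focus "the manuscript". No fact shares same agent, recipient, setting (Marisol / Elena / at the clinic) with a different thing. 0.
(ii): focus "at the clinic". Looking for same agent, thing, recipient (Marisol / the manuscript / Elena) with some other setting — fact (1) has at the embassy there. Refuted.

0, 1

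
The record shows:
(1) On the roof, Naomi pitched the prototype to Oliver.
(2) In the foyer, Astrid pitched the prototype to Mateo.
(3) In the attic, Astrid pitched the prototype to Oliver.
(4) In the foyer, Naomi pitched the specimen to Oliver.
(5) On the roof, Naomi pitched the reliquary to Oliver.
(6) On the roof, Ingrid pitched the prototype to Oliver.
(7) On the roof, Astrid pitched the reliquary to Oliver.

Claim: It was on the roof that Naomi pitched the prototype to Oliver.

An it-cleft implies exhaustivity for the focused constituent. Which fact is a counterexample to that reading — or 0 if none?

0

Focus of the cleft: "on the roof" (the setting). Presupposed background: Naomi as agent and the prototype as thing and Oliver as recipient.
The exhaustive reading says no other setting fits that background.
No listed fact matches the background with a different setting. Exhaustivity holds.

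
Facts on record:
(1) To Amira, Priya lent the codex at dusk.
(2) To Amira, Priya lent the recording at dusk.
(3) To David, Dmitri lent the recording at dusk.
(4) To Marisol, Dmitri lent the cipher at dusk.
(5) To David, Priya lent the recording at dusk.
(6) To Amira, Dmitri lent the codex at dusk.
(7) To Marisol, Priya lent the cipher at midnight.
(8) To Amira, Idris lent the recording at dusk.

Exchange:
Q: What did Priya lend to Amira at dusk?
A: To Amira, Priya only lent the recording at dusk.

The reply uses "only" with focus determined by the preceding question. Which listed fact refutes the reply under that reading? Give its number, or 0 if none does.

Answering "What did ...?" puts focus on the thing — here, "the recording".
So "only" ranges over things; the rest (Priya as agent and Amira as recipient and at dusk as setting) is presupposed.
Fact (1) keeps Priya as agent and Amira as recipient and at dusk as setting but has thing = the codex; that refutes the reply.
(Fact (5) would refute a reading with focus on the recipient — but that is not what the question asks.)

1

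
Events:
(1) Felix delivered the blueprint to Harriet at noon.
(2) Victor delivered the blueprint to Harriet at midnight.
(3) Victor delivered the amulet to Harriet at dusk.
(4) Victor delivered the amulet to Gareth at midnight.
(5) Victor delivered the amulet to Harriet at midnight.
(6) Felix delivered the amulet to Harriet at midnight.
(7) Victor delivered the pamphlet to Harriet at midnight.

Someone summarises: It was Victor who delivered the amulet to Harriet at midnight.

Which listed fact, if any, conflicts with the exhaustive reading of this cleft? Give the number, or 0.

6

Focus of the cleft: "Victor" (the agent). Presupposed background: the amulet as thing and Harriet as recipient and at midnight as setting.
The exhaustive reading says no other agent fits that background.
But fact (6) also has the amulet as thing and Harriet as recipient and at midnight as setting, with agent = Felix — so the exhaustive reading fails.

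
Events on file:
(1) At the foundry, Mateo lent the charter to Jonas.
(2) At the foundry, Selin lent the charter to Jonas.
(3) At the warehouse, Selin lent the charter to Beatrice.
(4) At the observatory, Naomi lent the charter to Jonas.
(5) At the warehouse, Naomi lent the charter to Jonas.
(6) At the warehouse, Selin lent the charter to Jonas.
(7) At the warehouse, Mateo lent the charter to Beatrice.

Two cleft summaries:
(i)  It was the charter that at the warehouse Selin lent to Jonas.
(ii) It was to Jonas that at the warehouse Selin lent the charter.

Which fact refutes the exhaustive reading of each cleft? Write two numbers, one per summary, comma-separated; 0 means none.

0, 3

Summary (i) focuses "the charter" (the thing); background Selin as agent and Jonas as recipient and at the warehouse as setting. No fact matches that background with a different thing, so 0.
Summary (ii) focuses "Jonas" (the recipient); background Selin as agent and the charter as thing and at the warehouse as setting. Fact (3) matches that background with recipient = Beatrice — refutes (ii).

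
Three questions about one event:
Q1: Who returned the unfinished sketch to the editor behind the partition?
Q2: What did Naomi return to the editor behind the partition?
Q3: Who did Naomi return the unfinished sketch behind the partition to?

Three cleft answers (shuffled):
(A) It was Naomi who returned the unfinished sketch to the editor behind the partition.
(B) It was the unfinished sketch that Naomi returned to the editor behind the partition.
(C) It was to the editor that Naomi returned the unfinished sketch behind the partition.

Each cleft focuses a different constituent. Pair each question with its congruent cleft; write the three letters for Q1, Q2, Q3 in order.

ABC

Q1 asks about the subject (agent); cleft (A) focuses "Naomi", which is the subject (agent) — so Q1 → A.
Q2 asks about the direct object; cleft (B) focuses "the unfinished sketch", which is the direct object — so Q2 → B.
Q3 asks about the recipient; cleft (C) focuses "to the editor", which is the recipient — so Q3 → C.
Mapping: Q1→A, Q2→B, Q3→C.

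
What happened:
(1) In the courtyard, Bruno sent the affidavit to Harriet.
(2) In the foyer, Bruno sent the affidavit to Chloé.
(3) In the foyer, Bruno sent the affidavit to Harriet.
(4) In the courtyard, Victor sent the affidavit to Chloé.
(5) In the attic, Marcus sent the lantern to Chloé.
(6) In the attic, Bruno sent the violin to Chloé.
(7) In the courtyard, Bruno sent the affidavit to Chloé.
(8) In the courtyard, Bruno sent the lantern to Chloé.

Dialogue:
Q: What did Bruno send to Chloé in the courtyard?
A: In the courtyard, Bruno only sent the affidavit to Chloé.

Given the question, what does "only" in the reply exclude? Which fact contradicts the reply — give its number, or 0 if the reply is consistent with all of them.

The question "What did ...?" targets the thing, so in the reply the focus falls on "the affidavit".
"Only" then excludes alternative things while the background — agent = Bruno, recipient = Chloé, setting = in the courtyard — is held fixed.
Fact (8) shares the background with a different thing (the lantern) — counterexample.
(Fact (1) would refute a reading with focus on the recipient — but that is not what the question asks.)

8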